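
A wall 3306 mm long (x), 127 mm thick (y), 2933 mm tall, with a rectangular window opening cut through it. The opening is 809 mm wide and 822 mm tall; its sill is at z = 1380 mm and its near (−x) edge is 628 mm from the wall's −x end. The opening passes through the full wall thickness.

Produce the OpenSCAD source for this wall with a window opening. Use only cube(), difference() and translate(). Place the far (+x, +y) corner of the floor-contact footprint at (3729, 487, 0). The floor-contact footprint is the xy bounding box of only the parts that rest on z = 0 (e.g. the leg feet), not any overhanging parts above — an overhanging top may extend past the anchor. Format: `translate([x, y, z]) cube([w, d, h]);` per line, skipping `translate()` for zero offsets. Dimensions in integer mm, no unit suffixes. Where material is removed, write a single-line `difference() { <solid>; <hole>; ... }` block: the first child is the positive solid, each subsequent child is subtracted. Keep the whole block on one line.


difference() { translate([423, 360, 0]) cube([3306, 127, 2933]); translate([1051, 360, 1380]) cube([809, 127, 822]); }


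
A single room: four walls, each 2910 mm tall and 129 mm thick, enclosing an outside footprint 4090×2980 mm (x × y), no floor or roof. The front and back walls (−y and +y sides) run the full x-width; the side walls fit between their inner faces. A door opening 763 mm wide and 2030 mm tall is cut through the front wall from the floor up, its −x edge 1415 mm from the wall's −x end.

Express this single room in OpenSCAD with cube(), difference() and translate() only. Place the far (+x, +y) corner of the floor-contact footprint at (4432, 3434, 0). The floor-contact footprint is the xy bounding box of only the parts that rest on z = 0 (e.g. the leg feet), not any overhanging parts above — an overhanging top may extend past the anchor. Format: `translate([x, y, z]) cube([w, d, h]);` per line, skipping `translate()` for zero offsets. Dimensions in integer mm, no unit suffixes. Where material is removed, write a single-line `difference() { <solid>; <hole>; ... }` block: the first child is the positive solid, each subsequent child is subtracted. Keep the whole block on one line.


difference() { translate([342, 454, 0]) cube([4090, 129, 2910]); translate([1757, 454, 0]) cube([763, 129, 2030]); }
translate([342, 3305, 0]) cube([4090, 129, 2910]);
translate([342, 583, 0]) cube([129, 2722, 2910]);
translate([4303, 583, 0]) cube([129, 2722, 2910]);


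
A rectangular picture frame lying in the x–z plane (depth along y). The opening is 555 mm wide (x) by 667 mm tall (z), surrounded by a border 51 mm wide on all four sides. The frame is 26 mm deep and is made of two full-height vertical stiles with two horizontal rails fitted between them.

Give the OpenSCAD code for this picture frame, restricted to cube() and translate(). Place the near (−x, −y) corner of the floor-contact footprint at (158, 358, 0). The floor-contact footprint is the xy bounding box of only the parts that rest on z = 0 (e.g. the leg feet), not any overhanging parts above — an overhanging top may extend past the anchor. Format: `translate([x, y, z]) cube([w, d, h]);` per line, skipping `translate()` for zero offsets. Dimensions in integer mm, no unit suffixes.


translate([158, 358, 0]) cube([51, 26, 769]);
translate([764, 358, 0]) cube([51, 26, 769]);
translate([209, 358, 0]) cube([555, 26, 51]);
translate([209, 358, 718]) cube([555, 26, 51]);


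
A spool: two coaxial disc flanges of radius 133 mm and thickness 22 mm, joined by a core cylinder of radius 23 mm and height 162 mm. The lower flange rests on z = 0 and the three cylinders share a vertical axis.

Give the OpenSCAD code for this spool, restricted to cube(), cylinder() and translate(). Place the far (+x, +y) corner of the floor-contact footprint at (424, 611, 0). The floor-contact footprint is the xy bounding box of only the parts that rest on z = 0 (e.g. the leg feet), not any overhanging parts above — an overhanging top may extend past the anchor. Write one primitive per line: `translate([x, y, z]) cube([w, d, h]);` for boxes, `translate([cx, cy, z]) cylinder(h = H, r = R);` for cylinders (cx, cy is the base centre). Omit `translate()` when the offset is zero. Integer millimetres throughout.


translate([291, 478, 0]) cylinder(h = 22, r = 133);
translate([291, 478, 22]) cylinder(h = 162, r = 23);
translate([291, 478, 184]) cylinder(h = 22, r = 133);


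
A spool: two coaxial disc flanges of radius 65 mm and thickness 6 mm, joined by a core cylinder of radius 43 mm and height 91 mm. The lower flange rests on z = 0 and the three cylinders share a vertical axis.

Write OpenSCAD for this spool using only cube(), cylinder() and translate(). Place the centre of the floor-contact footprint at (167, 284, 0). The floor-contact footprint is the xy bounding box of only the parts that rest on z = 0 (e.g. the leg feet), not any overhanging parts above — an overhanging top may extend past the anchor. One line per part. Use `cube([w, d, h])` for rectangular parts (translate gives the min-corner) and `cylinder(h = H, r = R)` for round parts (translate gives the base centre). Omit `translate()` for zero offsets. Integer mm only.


translate([167, 284, 0]) cylinder(h = 6, r = 65);
translate([167, 284, 6]) cylinder(h = 91, r = 43);
translate([167, 284, 97]) cylinder(h = 6, r = 65);


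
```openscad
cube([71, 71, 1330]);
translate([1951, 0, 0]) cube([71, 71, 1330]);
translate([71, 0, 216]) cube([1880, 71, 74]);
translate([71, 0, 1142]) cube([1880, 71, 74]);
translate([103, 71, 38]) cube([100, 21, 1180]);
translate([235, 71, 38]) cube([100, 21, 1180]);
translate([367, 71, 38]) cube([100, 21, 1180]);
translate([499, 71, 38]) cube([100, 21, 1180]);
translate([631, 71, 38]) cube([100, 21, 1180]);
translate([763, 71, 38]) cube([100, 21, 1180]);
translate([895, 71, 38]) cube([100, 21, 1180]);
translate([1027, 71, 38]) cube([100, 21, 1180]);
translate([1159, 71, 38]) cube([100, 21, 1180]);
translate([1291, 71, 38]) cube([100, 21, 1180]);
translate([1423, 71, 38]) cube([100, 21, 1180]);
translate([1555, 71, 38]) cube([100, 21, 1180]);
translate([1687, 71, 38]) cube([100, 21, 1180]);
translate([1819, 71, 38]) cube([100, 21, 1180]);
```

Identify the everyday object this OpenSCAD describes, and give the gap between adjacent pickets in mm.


A fence section. The picket gap is 32 mm.

Two posts, two rails, 14 pickets — a fence section. Span 1880 mm holds 14 pickets of 100 mm with 15 equal gaps: ⌊(1880 − 14·100) / 15⌋ = 32 mm.


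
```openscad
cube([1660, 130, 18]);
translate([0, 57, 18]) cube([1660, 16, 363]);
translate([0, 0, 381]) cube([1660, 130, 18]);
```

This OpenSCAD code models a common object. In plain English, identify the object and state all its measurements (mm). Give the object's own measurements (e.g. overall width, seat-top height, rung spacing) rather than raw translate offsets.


An I-beam lying along x, 1660 mm long. Overall section height 399 mm. Two flanges 130 mm wide (y) and 18 mm thick, one on the floor and one at the top; a web 16 mm thick runs between them, centred on the flange width.


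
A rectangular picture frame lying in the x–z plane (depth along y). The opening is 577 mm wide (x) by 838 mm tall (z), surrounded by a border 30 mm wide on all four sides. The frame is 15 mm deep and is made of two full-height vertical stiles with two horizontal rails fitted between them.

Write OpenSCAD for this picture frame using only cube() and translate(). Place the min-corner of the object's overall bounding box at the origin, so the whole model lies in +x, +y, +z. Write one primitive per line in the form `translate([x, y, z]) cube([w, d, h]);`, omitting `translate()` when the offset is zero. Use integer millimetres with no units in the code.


cube([30, 15, 898]);
translate([607, 0, 0]) cube([30, 15, 898]);
translate([30, 0, 0]) cube([577, 15, 30]);
translate([30, 0, 868]) cube([577, 15, 30]);


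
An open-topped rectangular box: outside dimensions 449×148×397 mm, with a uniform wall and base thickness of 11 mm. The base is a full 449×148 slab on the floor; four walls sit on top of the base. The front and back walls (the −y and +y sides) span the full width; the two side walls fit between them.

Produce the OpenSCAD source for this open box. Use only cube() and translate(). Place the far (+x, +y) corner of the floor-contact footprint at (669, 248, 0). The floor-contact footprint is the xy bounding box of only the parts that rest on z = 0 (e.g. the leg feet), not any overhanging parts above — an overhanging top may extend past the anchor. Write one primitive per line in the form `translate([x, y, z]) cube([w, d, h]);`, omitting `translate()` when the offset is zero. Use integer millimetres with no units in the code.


translate([220, 100, 0]) cube([449, 148, 11]);
translate([220, 100, 11]) cube([449, 11, 386]);
translate([220, 237, 11]) cube([449, 11, 386]);
translate([220, 111, 11]) cube([11, 126, 386]);
translate([658, 111, 11]) cube([11, 126, 386]);


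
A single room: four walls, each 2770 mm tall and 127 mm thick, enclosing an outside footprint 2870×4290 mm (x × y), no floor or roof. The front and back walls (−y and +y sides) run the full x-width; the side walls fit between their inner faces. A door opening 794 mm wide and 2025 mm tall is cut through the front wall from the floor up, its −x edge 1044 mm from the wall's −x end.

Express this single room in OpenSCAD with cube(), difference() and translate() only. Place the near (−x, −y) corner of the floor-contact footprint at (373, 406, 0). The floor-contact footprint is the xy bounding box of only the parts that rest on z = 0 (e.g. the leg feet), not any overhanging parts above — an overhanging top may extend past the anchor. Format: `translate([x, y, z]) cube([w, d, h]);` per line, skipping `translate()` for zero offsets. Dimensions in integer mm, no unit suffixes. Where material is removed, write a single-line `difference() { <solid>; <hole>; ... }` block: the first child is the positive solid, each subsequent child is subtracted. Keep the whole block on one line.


difference() { translate([373, 406, 0]) cube([2870, 127, 2770]); translate([1417, 406, 0]) cube([794, 127, 2025]); }
translate([373, 4569, 0]) cube([2870, 127, 2770]);
translate([373, 533, 0]) cube([127, 4036, 2770]);
translate([3116, 533, 0]) cube([127, 4036, 2770]);


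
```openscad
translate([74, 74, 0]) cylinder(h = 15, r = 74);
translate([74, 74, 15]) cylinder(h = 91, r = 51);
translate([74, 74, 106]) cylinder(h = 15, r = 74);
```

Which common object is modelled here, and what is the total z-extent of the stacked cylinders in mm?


A spool. The overall height is 121 mm.

Three coaxial cylinders, large–small–large — a spool. Two 15 mm flanges and a 91 mm core give 15 + 91 + 15 = 121 mm.


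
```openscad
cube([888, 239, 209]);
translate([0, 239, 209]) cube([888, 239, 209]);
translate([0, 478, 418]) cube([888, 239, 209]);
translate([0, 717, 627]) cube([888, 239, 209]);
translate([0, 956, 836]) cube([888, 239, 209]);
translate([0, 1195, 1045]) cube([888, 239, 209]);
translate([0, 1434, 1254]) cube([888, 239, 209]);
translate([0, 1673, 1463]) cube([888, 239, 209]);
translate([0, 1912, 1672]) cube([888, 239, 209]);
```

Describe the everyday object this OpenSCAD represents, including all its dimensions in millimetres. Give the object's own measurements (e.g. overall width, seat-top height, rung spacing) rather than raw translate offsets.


A straight staircase of 9 solid steps. Each step is 888 mm wide (x), 239 mm deep (y, the going) and 209 mm tall (the rise). The first step rests on the floor; each subsequent step sits one going further in +y and one rise higher in +z, directly behind and above the previous step with no overlap.


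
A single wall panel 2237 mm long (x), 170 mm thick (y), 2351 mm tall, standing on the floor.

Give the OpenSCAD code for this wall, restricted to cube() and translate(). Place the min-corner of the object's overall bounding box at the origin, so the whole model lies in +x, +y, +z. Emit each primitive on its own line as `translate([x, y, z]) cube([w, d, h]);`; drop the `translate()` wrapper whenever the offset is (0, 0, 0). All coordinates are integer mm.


cube([2237, 170, 2351]);


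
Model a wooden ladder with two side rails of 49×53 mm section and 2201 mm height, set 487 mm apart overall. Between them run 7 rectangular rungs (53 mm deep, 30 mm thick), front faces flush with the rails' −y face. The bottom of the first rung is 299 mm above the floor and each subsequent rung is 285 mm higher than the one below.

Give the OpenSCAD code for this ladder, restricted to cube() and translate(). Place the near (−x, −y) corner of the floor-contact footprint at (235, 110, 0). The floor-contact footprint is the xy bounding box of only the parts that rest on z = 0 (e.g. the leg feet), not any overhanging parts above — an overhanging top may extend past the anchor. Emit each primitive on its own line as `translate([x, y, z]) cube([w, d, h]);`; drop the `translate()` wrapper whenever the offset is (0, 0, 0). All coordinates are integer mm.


translate([235, 110, 0]) cube([49, 53, 2201]);
translate([673, 110, 0]) cube([49, 53, 2201]);
translate([284, 110, 299]) cube([389, 53, 30]);
translate([284, 110, 584]) cube([389, 53, 30]);
translate([284, 110, 869]) cube([389, 53, 30]);
translate([284, 110, 1154]) cube([389, 53, 30]);
translate([284, 110, 1439]) cube([389, 53, 30]);
translate([284, 110, 1724]) cube([389, 53, 30]);
translate([284, 110, 2009]) cube([389, 53, 30]);


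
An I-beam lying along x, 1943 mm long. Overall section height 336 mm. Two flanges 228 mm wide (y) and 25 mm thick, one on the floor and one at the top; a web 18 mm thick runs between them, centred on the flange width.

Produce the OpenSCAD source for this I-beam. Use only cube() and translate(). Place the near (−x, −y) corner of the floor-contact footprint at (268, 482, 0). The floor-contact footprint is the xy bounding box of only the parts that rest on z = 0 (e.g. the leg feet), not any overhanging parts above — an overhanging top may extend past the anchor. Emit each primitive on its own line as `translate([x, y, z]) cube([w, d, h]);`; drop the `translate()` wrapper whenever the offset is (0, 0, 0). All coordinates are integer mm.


translate([268, 482, 0]) cube([1943, 228, 25]);
translate([268, 587, 25]) cube([1943, 18, 286]);
translate([268, 482, 311]) cube([1943, 228, 25]);


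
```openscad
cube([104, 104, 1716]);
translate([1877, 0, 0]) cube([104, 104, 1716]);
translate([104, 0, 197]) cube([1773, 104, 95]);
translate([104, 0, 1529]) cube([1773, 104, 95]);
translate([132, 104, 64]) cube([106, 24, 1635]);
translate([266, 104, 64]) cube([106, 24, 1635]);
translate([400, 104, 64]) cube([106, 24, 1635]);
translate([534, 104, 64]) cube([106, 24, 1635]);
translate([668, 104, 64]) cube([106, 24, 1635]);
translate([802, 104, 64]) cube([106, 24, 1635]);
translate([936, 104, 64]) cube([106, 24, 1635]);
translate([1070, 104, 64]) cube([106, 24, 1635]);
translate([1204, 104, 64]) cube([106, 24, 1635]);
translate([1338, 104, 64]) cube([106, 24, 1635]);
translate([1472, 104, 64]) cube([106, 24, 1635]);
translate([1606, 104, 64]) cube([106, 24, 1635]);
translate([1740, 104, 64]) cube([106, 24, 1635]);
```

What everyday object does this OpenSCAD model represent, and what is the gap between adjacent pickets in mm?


A fence section. The picket gap is 28 mm.

Two posts, two rails, 13 pickets — a fence section. Span 1773 mm holds 13 pickets of 106 mm with 14 equal gaps: ⌊(1773 − 13·106) / 14⌋ = 28 mm.


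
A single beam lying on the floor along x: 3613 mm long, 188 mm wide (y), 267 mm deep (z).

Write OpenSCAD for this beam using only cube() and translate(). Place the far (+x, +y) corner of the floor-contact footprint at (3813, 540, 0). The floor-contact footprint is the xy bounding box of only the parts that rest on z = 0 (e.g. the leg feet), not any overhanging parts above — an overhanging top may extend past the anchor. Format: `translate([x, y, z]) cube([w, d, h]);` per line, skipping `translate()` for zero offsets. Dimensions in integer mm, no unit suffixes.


translate([200, 352, 0]) cube([3613, 188, 267]);


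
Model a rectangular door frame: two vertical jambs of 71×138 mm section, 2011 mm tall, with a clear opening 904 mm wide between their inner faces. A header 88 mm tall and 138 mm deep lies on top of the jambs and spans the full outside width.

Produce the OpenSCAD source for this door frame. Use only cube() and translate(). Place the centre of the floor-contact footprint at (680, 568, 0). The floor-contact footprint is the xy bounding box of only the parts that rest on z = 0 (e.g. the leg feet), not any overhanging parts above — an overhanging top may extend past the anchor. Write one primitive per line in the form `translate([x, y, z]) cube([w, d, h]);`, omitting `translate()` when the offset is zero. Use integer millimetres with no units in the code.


translate([157, 499, 0]) cube([71, 138, 2011]);
translate([1132, 499, 0]) cube([71, 138, 2011]);
translate([157, 499, 2011]) cube([1046, 138, 88]);


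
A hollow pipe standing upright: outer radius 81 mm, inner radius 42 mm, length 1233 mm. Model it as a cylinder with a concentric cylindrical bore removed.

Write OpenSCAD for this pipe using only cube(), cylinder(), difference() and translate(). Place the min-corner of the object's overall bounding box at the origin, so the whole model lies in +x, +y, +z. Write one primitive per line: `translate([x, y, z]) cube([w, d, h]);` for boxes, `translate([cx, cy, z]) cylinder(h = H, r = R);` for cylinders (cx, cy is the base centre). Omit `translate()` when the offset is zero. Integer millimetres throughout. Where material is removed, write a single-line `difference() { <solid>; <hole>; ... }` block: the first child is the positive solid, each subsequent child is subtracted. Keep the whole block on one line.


difference() { translate([81, 81, 0]) cylinder(h = 1233, r = 81); translate([81, 81, 0]) cylinder(h = 1233, r = 42); }


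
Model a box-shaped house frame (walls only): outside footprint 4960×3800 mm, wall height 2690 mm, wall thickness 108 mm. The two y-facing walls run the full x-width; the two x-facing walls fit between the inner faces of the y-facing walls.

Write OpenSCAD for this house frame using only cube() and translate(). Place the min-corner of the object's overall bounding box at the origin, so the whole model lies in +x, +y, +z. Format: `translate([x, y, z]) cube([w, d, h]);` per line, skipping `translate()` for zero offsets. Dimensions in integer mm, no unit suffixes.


cube([4960, 108, 2690]);
translate([0, 3692, 0]) cube([4960, 108, 2690]);
translate([0, 108, 0]) cube([108, 3584, 2690]);
translate([4852, 108, 0]) cube([108, 3584, 2690]);


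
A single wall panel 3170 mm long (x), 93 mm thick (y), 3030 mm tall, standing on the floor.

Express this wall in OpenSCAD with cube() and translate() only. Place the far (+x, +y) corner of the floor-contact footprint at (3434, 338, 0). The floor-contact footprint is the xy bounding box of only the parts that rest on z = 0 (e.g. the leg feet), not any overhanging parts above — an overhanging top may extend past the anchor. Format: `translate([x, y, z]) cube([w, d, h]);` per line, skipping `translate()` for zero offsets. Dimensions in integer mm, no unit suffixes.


translate([264, 245, 0]) cube([3170, 93, 3030]);


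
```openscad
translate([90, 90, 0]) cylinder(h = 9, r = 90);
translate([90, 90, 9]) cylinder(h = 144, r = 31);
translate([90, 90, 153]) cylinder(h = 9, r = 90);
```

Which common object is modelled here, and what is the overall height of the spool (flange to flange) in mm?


A spool. The overall height is 162 mm.

Three coaxial cylinders, large–small–large — a spool. Two 9 mm flanges and a 144 mm core give 9 + 144 + 9 = 162 mm.


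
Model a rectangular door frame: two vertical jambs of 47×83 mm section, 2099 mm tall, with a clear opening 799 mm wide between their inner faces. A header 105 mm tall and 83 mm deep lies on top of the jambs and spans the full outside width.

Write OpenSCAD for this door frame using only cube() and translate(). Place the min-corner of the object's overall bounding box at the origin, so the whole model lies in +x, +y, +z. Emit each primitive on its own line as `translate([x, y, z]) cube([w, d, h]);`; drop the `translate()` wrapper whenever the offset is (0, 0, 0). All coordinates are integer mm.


cube([47, 83, 2099]);
translate([846, 0, 0]) cube([47, 83, 2099]);
translate([0, 0, 2099]) cube([893, 83, 105]);


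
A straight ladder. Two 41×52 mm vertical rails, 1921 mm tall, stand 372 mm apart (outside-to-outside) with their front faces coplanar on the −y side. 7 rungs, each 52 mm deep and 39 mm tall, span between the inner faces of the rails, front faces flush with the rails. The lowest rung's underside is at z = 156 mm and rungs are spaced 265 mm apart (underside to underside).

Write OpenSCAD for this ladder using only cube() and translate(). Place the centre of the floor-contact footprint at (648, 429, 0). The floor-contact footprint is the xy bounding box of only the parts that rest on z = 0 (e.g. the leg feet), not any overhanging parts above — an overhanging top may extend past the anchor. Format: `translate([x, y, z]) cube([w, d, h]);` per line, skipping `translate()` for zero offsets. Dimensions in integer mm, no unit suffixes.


// rung span = 372 - 2*41 = 290
// rung[k] z = 156 + k*265
translate([462, 403, 0]) cube([41, 52, 1921]);
translate([793, 403, 0]) cube([41, 52, 1921]);
translate([503, 403, 156]) cube([290, 52, 39]);
translate([503, 403, 421]) cube([290, 52, 39]);
translate([503, 403, 686]) cube([290, 52, 39]);
translate([503, 403, 951]) cube([290, 52, 39]);
translate([503, 403, 1216]) cube([290, 52, 39]);
translate([503, 403, 1481]) cube([290, 52, 39]);
translate([503, 403, 1746]) cube([290, 52, 39]);


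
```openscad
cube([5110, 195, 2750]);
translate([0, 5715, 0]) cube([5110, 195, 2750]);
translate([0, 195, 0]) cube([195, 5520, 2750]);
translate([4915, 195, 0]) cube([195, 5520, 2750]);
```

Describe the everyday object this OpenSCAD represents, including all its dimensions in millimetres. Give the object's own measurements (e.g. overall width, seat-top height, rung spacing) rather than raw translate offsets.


The wall frame of a small rectangular building: four walls, each 2750 mm tall and 195 mm thick, enclosing a footprint 5110 mm (x) by 5910 mm (y) outside-to-outside, with no floor or roof. The front and back walls (the −y and +y sides) span the full width; the two side walls fit between them.


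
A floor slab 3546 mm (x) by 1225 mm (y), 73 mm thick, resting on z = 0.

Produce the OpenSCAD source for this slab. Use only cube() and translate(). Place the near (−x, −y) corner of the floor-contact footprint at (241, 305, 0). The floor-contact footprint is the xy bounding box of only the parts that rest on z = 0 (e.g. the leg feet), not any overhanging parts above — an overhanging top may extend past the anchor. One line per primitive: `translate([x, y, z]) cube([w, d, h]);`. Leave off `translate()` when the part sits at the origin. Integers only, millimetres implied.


translate([241, 305, 0]) cube([3546, 1225, 73]);


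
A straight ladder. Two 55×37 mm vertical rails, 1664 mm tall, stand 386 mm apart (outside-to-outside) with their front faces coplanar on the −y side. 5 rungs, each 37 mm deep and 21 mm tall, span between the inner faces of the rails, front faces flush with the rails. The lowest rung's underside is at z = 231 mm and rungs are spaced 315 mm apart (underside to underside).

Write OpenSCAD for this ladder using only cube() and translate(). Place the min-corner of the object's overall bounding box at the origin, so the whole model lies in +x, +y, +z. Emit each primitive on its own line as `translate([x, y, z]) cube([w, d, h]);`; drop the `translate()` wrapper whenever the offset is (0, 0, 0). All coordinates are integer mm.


cube([55, 37, 1664]);
translate([331, 0, 0]) cube([55, 37, 1664]);
translate([55, 0, 231]) cube([276, 37, 21]);
translate([55, 0, 546]) cube([276, 37, 21]);
translate([55, 0, 861]) cube([276, 37, 21]);
translate([55, 0, 1176]) cube([276, 37, 21]);
translate([55, 0, 1491]) cube([276, 37, 21]);


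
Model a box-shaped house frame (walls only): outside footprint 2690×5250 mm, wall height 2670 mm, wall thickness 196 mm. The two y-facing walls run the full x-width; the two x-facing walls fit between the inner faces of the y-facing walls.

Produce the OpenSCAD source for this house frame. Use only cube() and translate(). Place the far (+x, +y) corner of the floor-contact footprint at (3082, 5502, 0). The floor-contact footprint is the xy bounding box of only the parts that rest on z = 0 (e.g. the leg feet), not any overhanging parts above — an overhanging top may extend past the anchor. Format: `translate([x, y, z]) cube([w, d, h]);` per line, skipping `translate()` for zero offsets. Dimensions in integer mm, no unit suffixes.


translate([392, 252, 0]) cube([2690, 196, 2670]);
translate([392, 5306, 0]) cube([2690, 196, 2670]);
translate([392, 448, 0]) cube([196, 4858, 2670]);
translate([2886, 448, 0]) cube([196, 4858, 2670]);


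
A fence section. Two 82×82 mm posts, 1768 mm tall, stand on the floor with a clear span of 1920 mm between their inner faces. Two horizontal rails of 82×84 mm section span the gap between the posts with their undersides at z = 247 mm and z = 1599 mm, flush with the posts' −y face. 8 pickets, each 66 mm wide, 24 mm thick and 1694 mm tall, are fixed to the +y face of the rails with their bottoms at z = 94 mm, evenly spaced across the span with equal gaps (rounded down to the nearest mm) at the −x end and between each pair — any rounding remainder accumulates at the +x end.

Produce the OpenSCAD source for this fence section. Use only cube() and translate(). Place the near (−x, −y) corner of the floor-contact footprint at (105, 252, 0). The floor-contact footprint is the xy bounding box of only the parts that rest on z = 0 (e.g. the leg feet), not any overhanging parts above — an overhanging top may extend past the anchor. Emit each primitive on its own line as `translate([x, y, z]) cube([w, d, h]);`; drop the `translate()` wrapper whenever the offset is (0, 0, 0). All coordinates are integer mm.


translate([105, 252, 0]) cube([82, 82, 1768]);
translate([2107, 252, 0]) cube([82, 82, 1768]);
translate([187, 252, 247]) cube([1920, 82, 84]);
translate([187, 252, 1599]) cube([1920, 82, 84]);
translate([341, 334, 94]) cube([66, 24, 1694]);
translate([561, 334, 94]) cube([66, 24, 1694]);
translate([781, 334, 94]) cube([66, 24, 1694]);
translate([1001, 334, 94]) cube([66, 24, 1694]);
translate([1221, 334, 94]) cube([66, 24, 1694]);
translate([1441, 334, 94]) cube([66, 24, 1694]);
translate([1661, 334, 94]) cube([66, 24, 1694]);
translate([1881, 334, 94]) cube([66, 24, 1694]);


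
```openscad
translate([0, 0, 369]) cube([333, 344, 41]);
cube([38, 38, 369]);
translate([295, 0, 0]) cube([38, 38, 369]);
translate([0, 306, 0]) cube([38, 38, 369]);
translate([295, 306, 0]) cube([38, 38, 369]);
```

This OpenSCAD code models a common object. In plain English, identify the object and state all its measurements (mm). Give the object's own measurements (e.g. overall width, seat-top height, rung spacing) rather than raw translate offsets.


A four-legged stool. The seat is a 333×344×41 mm slab whose top surface is at z = 410 mm; four square legs, each 38×38 mm in cross-section, run from the floor (z = 0) to the underside of the seat, each flush with a corner of the seat.


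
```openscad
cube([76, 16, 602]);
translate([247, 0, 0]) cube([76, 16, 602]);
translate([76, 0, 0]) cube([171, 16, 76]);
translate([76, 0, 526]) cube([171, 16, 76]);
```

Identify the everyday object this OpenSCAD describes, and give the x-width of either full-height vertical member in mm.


A picture frame. The border width is 76 mm.

Four thin pieces enclosing a rectangular opening — a picture frame. The two full-height stiles are 602 mm tall; the top rail sits at z = 526 and is 76 mm tall, so the border above the opening is 602 − 526 = 76 mm, matching the stile x-width.


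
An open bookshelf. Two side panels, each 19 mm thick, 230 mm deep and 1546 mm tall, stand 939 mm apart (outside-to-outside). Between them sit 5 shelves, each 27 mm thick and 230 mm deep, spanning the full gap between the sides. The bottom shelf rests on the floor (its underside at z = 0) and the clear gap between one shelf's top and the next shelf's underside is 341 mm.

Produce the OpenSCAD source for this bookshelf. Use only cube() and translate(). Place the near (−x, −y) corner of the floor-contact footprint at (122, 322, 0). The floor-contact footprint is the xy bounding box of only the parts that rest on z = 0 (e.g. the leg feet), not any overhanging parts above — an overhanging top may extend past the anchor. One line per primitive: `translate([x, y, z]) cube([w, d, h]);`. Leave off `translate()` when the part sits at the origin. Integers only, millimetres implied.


translate([122, 322, 0]) cube([19, 230, 1546]);
translate([1042, 322, 0]) cube([19, 230, 1546]);
translate([141, 322, 0]) cube([901, 230, 27]);
translate([141, 322, 368]) cube([901, 230, 27]);
translate([141, 322, 736]) cube([901, 230, 27]);
translate([141, 322, 1104]) cube([901, 230, 27]);
translate([141, 322, 1472]) cube([901, 230, 27]);


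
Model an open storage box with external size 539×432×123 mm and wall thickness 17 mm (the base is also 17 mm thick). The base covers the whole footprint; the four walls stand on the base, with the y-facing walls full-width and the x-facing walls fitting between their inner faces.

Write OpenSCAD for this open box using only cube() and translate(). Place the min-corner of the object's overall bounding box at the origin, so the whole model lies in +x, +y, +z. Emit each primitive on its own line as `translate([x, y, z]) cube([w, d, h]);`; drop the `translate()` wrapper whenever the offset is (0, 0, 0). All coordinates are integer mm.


cube([539, 432, 17]);
translate([0, 0, 17]) cube([539, 17, 106]);
translate([0, 415, 17]) cube([539, 17, 106]);
translate([0, 17, 17]) cube([17, 398, 106]);
translate([522, 17, 17]) cube([17, 398, 106]);


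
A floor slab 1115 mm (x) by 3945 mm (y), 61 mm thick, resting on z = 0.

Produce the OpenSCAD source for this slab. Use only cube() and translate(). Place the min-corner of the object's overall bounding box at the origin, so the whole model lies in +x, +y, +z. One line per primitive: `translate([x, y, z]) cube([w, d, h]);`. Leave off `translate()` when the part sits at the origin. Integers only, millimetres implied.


cube([1115, 3945, 61]);


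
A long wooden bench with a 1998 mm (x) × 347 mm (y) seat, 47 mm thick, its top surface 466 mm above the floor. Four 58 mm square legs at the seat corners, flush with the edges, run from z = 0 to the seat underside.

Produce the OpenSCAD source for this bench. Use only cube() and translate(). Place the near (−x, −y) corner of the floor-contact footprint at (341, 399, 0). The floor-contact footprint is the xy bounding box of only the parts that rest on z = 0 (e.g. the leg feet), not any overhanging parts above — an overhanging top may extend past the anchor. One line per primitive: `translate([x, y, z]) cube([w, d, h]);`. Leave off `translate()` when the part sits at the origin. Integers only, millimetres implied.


// leg_h = 466 − 47 = 419
translate([341, 399, 419]) cube([1998, 347, 47]);
translate([341, 399, 0]) cube([58, 58, 419]);
translate([341, 688, 0]) cube([58, 58, 419]);
translate([2281, 399, 0]) cube([58, 58, 419]);
translate([2281, 688, 0]) cube([58, 58, 419]);


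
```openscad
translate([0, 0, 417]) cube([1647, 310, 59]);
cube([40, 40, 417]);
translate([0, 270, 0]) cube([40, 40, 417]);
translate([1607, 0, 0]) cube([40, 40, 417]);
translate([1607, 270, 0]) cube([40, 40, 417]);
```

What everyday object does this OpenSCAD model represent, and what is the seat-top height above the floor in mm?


A bench. The seat-top height is 476 mm.

A long slab on four corner posts — a bench. The slab sits at z = 417 with thickness 59, so the top is 417 + 59 = 476 mm.


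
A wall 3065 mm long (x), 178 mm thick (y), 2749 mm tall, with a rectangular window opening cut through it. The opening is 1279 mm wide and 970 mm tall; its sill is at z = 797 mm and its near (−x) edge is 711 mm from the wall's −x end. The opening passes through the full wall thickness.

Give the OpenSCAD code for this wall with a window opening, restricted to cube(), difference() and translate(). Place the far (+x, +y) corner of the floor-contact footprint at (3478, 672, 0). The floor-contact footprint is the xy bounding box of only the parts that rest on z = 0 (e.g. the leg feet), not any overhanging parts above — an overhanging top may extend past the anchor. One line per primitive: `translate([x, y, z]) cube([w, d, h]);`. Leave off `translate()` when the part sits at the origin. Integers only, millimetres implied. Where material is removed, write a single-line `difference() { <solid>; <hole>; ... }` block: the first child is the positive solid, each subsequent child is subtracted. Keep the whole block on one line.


difference() { translate([413, 494, 0]) cube([3065, 178, 2749]); translate([1124, 494, 797]) cube([1279, 178, 970]); }


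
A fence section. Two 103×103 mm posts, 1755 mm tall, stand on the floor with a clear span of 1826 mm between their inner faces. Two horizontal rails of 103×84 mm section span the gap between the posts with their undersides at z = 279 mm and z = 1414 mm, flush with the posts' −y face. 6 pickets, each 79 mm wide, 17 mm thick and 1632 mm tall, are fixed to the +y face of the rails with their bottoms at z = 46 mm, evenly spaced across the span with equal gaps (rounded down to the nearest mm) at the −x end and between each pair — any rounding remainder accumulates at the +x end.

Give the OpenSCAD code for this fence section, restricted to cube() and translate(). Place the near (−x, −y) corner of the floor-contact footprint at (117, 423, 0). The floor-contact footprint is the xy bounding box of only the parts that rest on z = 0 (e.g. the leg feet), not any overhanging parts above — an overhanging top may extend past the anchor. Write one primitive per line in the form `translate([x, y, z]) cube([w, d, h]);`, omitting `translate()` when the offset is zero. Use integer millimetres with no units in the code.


translate([117, 423, 0]) cube([103, 103, 1755]);
translate([2046, 423, 0]) cube([103, 103, 1755]);
translate([220, 423, 279]) cube([1826, 103, 84]);
translate([220, 423, 1414]) cube([1826, 103, 84]);
translate([413, 526, 46]) cube([79, 17, 1632]);
translate([685, 526, 46]) cube([79, 17, 1632]);
translate([957, 526, 46]) cube([79, 17, 1632]);
translate([1229, 526, 46]) cube([79, 17, 1632]);
translate([1501, 526, 46]) cube([79, 17, 1632]);
translate([1773, 526, 46]) cube([79, 17, 1632]);


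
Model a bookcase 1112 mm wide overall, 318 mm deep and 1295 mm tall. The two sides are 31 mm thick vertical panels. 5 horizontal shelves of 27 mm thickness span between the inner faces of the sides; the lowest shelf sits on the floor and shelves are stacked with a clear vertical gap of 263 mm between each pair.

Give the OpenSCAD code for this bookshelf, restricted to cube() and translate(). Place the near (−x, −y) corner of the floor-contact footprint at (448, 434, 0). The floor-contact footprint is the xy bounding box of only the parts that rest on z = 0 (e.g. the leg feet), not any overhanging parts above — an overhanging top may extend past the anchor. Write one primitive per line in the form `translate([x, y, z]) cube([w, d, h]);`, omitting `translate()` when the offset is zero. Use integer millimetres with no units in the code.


translate([448, 434, 0]) cube([31, 318, 1295]);
translate([1529, 434, 0]) cube([31, 318, 1295]);
translate([479, 434, 0]) cube([1050, 318, 27]);
translate([479, 434, 290]) cube([1050, 318, 27]);
translate([479, 434, 580]) cube([1050, 318, 27]);
translate([479, 434, 870]) cube([1050, 318, 27]);
translate([479, 434, 1160]) cube([1050, 318, 27]);


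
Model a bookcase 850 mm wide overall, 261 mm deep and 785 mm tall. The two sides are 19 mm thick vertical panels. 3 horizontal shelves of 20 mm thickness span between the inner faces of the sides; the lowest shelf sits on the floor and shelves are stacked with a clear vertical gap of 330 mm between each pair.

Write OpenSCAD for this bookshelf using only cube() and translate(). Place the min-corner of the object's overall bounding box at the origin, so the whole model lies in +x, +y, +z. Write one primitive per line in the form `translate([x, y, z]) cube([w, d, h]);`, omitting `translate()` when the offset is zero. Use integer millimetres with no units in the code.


cube([19, 261, 785]);
translate([831, 0, 0]) cube([19, 261, 785]);
translate([19, 0, 0]) cube([812, 261, 20]);
translate([19, 0, 350]) cube([812, 261, 20]);
translate([19, 0, 700]) cube([812, 261, 20]);


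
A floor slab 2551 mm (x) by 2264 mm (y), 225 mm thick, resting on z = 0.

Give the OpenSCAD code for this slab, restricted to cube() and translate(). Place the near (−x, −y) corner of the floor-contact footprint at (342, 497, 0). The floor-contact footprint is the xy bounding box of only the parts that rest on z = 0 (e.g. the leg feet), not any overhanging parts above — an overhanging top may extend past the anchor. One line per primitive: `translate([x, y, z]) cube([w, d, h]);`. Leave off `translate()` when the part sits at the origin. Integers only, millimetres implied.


translate([342, 497, 0]) cube([2551, 2264, 225]);


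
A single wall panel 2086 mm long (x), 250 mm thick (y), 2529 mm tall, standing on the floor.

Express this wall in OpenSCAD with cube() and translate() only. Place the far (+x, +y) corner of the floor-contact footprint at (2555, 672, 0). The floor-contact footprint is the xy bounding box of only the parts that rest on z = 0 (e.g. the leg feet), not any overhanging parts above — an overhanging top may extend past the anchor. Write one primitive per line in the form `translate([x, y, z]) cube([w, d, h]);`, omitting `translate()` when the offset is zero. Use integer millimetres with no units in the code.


translate([469, 422, 0]) cube([2086, 250, 2529]);


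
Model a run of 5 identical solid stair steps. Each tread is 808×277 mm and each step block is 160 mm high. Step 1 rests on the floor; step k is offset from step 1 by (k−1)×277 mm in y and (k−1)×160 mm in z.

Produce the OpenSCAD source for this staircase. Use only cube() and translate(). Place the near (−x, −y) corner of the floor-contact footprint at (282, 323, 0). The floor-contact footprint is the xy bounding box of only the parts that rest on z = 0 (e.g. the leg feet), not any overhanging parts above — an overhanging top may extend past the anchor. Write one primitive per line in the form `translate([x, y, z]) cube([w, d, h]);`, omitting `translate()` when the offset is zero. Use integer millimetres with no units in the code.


translate([282, 323, 0]) cube([808, 277, 160]);
translate([282, 600, 160]) cube([808, 277, 160]);
translate([282, 877, 320]) cube([808, 277, 160]);
translate([282, 1154, 480]) cube([808, 277, 160]);
translate([282, 1431, 640]) cube([808, 277, 160]);


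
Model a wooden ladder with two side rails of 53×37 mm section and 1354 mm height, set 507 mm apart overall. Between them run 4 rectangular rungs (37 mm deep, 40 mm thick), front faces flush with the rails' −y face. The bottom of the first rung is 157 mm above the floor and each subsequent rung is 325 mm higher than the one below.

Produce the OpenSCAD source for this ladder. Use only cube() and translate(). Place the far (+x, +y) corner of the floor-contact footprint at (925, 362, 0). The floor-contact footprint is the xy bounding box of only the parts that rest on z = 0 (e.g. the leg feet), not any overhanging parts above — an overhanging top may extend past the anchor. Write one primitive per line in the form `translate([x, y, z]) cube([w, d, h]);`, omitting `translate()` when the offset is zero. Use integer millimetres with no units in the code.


// rung span = 507 - 2*53 = 401
// rung[k] z = 157 + k*325
translate([418, 325, 0]) cube([53, 37, 1354]);
translate([872, 325, 0]) cube([53, 37, 1354]);
translate([471, 325, 157]) cube([401, 37, 40]);
translate([471, 325, 482]) cube([401, 37, 40]);
translate([471, 325, 807]) cube([401, 37, 40]);
translate([471, 325, 1132]) cube([401, 37, 40]);
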